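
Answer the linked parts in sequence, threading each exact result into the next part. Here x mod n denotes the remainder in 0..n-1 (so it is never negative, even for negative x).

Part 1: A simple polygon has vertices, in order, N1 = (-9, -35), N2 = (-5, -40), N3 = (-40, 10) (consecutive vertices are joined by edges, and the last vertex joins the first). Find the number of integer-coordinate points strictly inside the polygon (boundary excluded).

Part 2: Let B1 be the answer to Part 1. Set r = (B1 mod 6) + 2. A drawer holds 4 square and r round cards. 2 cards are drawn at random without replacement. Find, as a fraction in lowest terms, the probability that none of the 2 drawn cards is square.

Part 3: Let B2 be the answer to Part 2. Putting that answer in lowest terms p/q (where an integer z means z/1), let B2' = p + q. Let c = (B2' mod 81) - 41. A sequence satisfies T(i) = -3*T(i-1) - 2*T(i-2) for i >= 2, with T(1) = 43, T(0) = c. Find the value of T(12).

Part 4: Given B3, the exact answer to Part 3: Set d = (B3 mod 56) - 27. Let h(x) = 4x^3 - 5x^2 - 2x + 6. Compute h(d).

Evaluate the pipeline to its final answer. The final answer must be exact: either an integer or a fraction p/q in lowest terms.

678

Part 1: cross terms: (-9*-40 - -5*-35)=185, (-5*10 - -40*-40)=-1650, (-40*-35 - -9*10)=1490; twice the area = |25| = 25; area = 25/2; boundary points = 1 + 5 + 1 = 7; strictly interior points = area - boundary/2 + 1 = 10; answer 10
Part 2: B1 = 10; r = 6; total draws C(10,2) = 45; favorable C(6,2) = 15; P = 1/3; answer 1/3
Part 3: B2 = 1/3; threaded value p + q = 4; c = -37; T(2) = -3*(43) - 2*(-37) = -55; iterating: T(2)=-55, T(3)=79, T(4)=-127, T(5)=223, T(6)=-415, T(7)=799, T(8)=-1567, T(9)=3103, T(10)=-6175, T(11)=12319, T(12)=-24607; answer -24607
Part 4: B3 = -24607; d = 6; 4*(6)^3 - 5*(6)^2 - 2*(6)^1 + 6 = (864) + (-180) + (-12) + (6) = 678; answer 678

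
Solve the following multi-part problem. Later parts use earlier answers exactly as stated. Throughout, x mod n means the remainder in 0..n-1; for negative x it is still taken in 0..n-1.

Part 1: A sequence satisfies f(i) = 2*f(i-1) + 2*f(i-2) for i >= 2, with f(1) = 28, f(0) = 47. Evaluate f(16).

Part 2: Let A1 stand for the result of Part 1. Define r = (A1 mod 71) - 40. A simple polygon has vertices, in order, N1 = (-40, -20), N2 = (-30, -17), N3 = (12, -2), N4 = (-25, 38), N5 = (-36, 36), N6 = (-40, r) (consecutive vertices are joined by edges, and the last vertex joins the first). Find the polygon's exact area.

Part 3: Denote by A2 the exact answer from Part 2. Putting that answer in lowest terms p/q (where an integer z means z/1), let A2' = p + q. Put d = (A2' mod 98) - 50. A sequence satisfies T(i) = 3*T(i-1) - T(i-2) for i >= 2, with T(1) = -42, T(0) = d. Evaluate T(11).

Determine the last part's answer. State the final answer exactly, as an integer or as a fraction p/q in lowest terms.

-703272

Part 1: f(2) = 2*(28) + 2*(47) = 150; iterating: f(2)=150, f(3)=356, f(4)=1012, f(5)=2736, f(6)=7496, f(7)=20464, f(8)=55920, f(9)=152768, f(10)=417376, f(11)=1140288, f(12)=3115328, f(13)=8511232, f(14)=23253120, f(15)=63528704, f(16)=173563648; answer 173563648
Part 2: A1 = 173563648; r = -10; cross terms: (-40*-17 - -30*-20)=80, (-30*-2 - 12*-17)=264, (12*38 - -25*-2)=406, (-25*36 - -36*38)=468, (-36*-10 - -40*36)=1800, (-40*-20 - -40*-10)=400; twice the area = |3418| = 3418; area = 1709; answer 1709
Part 3: A2 = 1709; threaded value p + q = 1710; d = -6; T(2) = 3*(-42) - 1*(-6) = -120; iterating: T(2)=-120, T(3)=-318, T(4)=-834, T(5)=-2184, T(6)=-5718, T(7)=-14970, T(8)=-39192, T(9)=-102606, T(10)=-268626, T(11)=-703272; answer -703272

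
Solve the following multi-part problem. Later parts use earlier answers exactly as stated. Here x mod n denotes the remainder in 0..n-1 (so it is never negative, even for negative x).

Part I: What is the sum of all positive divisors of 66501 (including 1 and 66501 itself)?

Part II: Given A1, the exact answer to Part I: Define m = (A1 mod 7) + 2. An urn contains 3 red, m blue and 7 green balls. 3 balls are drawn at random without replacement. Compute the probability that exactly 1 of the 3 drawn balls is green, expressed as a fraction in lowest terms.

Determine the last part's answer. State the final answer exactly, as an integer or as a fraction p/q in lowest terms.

385/816

Part I: 66501 = 3^4 * 821; sigma = (1 + 3 + 9 + 27 + 81) * (1 + 821) = 121 * 822 = 99462; answer 99462
Part II: A1 = 99462; m = 8; total draws C(18,3) = 816; favorable C(7,1)*C(11,2) = 385; P = 385/816; answer 385/816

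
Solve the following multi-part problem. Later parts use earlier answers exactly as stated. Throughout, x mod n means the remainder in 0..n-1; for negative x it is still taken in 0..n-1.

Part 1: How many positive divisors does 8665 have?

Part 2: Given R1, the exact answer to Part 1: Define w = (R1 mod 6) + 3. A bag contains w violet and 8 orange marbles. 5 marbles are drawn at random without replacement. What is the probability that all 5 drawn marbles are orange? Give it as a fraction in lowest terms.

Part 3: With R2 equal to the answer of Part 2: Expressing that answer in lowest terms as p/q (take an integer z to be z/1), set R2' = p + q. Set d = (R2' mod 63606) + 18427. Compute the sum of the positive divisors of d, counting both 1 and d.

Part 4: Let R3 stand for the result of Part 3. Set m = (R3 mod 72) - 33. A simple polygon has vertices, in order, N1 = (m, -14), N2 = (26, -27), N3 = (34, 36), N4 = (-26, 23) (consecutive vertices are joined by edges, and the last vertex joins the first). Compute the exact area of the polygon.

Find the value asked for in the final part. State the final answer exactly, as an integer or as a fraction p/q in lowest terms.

Part 1: 8665 = 5 * 1733; number of divisors = (1+1) * (1+1) = 4; answer 4
Part 2: R1 = 4; w = 7; total draws C(15,5) = 3003; favorable C(8,5) = 56; P = 8/429; answer 8/429
Part 3: R2 = 8/429; threaded value p + q = 437; d = 18864; 18864 = 2^4 * 3^2 * 131; sigma = (1 + 2 + 4 + 8 + 16) * (1 + 3 + 9) * (1 + 131) = 31 * 13 * 132 = 53196; answer 53196
Part 4: R3 = 53196; m = 27; cross terms: (27*-27 - 26*-14)=-365, (26*36 - 34*-27)=1854, (34*23 - -26*36)=1718, (-26*-14 - 27*23)=-257; twice the area = |2950| = 2950; area = 1475; answer 1475

1475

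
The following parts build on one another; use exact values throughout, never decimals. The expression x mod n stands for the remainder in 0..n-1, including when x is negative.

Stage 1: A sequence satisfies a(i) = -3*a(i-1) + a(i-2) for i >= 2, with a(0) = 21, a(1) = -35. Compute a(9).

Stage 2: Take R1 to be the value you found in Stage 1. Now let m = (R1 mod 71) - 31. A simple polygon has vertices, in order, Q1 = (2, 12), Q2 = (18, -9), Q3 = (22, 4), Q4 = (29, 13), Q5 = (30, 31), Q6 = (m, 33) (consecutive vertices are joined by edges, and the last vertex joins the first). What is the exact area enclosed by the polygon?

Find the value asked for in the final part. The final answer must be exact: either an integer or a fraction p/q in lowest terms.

1107/2

Stage 1: a(2) = -3*(-35) + 1*(21) = 126; iterating: a(2)=126, a(3)=-413, a(4)=1365, a(5)=-4508, a(6)=14889, a(7)=-49175, a(8)=162414, a(9)=-536417; answer -536417
Stage 2: R1 = -536417; m = 28; cross terms: (2*-9 - 18*12)=-234, (18*4 - 22*-9)=270, (22*13 - 29*4)=170, (29*31 - 30*13)=509, (30*33 - 28*31)=122, (28*12 - 2*33)=270; twice the area = |1107| = 1107; area = 1107/2; answer 1107/2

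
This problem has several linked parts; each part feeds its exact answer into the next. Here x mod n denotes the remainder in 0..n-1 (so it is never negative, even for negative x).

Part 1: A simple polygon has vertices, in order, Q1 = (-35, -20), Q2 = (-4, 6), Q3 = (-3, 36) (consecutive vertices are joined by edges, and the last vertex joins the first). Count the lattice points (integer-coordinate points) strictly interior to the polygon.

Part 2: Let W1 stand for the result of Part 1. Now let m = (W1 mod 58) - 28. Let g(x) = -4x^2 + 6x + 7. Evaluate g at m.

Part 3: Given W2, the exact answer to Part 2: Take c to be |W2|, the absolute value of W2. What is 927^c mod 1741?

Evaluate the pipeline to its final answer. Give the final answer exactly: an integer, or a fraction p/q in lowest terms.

Part 1: cross terms: (-35*6 - -4*-20)=-290, (-4*36 - -3*6)=-126, (-3*-20 - -35*36)=1320; twice the area = |904| = 904; area = 452; boundary points = 1 + 1 + 8 = 10; strictly interior points = area - boundary/2 + 1 = 448; answer 448
Part 2: W1 = 448; m = 14; -4*(14)^2 + 6*(14)^1 + 7 = (-784) + (84) + (7) = -693; answer -693
Part 3: W2 = -693; c = 693; squarings mod 1741: 927^1=927, 927^2=1016, 927^4=1584, 927^8=275, 927^16=762, 927^32=891, 927^64=1726, 927^128=225, 927^256=136, 927^512=1086; 927^693 = 927^1 * 927^4 * 927^16 * 927^32 * 927^128 * 927^512 = 637 (mod 1741); answer 637

637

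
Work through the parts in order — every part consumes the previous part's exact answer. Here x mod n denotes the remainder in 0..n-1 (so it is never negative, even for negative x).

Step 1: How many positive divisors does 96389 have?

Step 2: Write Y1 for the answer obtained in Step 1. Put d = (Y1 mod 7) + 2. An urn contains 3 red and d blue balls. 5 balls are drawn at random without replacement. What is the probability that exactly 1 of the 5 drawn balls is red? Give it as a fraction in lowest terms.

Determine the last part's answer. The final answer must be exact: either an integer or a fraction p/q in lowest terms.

5/14

Step 1: 96389 = 113 * 853; number of divisors = (1+1) * (1+1) = 4; answer 4
Step 2: Y1 = 4; d = 6; total draws C(9,5) = 126; favorable C(3,1)*C(6,4) = 45; P = 5/14; answer 5/14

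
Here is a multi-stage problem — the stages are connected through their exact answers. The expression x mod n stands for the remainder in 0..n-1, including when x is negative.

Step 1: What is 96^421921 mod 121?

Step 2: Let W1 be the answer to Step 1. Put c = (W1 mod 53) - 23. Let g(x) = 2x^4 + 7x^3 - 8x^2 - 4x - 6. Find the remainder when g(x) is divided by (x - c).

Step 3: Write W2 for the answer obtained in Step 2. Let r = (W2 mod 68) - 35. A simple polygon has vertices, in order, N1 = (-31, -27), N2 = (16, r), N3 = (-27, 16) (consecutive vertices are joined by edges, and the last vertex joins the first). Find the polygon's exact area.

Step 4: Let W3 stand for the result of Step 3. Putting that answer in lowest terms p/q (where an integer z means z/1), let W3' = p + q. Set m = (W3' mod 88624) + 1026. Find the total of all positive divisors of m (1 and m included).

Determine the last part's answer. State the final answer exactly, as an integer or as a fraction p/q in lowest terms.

3420

Step 1: squarings mod 121: 96^1=96, 96^2=20, 96^4=37, 96^8=38, 96^16=113, 96^32=64, 96^64=103, 96^128=82, 96^256=69, 96^512=42, 96^1024=70, 96^2048=60, 96^4096=91, 96^8192=53, 96^16384=26, 96^32768=71, 96^65536=80, 96^131072=108, 96^262144=48; 96^421921 = 96^1 * 96^32 * 96^4096 * 96^8192 * 96^16384 * 96^131072 * 96^262144 = 8 (mod 121); answer 8
Step 2: W1 = 8; c = -15; remainder = value at the root: 2*(-15)^4 + 7*(-15)^3 - 8*(-15)^2 - 4*(-15)^1 - 6 = (101250) + (-23625) + (-1800) + (60) + (-6) = 75879; answer 75879
Step 3: W2 = 75879; r = 24; cross terms: (-31*24 - 16*-27)=-312, (16*16 - -27*24)=904, (-27*-27 - -31*16)=1225; twice the area = |1817| = 1817; area = 1817/2; answer 1817/2
Step 4: W3 = 1817/2; threaded value p + q = 1819; m = 2845; 2845 = 5 * 569; sigma = (1 + 5) * (1 + 569) = 6 * 570 = 3420; answer 3420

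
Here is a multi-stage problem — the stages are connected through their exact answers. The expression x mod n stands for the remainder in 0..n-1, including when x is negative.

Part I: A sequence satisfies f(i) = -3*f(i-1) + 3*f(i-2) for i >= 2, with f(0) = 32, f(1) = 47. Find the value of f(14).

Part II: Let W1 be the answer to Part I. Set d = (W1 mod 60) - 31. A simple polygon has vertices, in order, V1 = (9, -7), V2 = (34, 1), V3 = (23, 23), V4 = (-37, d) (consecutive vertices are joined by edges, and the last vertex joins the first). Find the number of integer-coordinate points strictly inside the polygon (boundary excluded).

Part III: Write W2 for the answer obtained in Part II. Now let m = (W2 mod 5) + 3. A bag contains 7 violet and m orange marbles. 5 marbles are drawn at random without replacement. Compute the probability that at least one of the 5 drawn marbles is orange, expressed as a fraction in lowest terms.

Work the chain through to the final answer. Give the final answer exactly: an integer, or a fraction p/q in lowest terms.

283/286

Part I: f(2) = -3*(47) + 3*(32) = -45; iterating: f(2)=-45, f(3)=276, f(4)=-963, f(5)=3717, f(6)=-14040, f(7)=53271, f(8)=-201933, f(9)=765612, f(10)=-2902635, f(11)=11004741, f(12)=-41722128, f(13)=158180607, f(14)=-599708205; answer -599708205
Part II: W1 = -599708205; d = -16; cross terms: (9*1 - 34*-7)=247, (34*23 - 23*1)=759, (23*-16 - -37*23)=483, (-37*-7 - 9*-16)=403; twice the area = |1892| = 1892; area = 946; boundary points = 1 + 11 + 3 + 1 = 16; strictly interior points = area - boundary/2 + 1 = 939; answer 939
Part III: W2 = 939; m = 7; total draws C(14,5) = 2002; complement C(7,5) = 21; favorable 2002 - 21 = 1981; P = 283/286; answer 283/286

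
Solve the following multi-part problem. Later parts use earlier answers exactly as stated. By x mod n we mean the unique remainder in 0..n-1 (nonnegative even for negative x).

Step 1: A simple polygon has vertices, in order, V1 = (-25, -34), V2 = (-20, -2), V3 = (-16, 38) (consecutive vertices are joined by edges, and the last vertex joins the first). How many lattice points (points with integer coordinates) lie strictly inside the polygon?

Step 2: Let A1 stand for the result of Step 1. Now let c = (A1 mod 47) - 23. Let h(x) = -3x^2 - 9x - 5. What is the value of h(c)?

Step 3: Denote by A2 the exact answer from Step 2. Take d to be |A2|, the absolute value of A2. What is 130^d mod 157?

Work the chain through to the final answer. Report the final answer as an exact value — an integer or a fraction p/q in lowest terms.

75

Step 1: cross terms: (-25*-2 - -20*-34)=-630, (-20*38 - -16*-2)=-792, (-16*-34 - -25*38)=1494; twice the area = |72| = 72; area = 36; boundary points = 1 + 4 + 9 = 14; strictly interior points = area - boundary/2 + 1 = 30; answer 30
Step 2: A1 = 30; c = 7; -3*(7)^2 - 9*(7)^1 - 5 = (-147) + (-63) + (-5) = -215; answer -215
Step 3: A2 = -215; d = 215; squarings mod 157: 130^1=130, 130^2=101, 130^4=153, 130^8=16, 130^16=99, 130^32=67, 130^64=93, 130^128=14; 130^215 = 130^1 * 130^2 * 130^4 * 130^16 * 130^64 * 130^128 = 75 (mod 157); answer 75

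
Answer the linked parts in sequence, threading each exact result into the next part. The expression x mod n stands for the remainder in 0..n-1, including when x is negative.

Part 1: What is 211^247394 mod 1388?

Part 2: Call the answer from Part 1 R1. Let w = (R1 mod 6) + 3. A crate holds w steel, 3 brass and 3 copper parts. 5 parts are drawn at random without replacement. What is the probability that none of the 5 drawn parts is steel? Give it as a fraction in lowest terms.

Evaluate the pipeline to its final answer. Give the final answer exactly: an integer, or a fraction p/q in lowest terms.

1/42

Part 1: squarings mod 1388: 211^1=211, 211^2=105, 211^4=1309, 211^8=689, 211^16=25, 211^32=625, 211^64=597, 211^128=1081, 211^256=1253, 211^512=181, 211^1024=837, 211^2048=1017, 211^4096=229, 211^8192=1085, 211^16384=201, 211^32768=149, 211^65536=1381, 211^131072=49; 211^247394 = 211^2 * 211^32 * 211^64 * 211^512 * 211^1024 * 211^16384 * 211^32768 * 211^65536 * 211^131072 = 1309 (mod 1388); answer 1309
Part 2: R1 = 1309; w = 4; total draws C(10,5) = 252; favorable C(6,5) = 6; P = 1/42; answer 1/42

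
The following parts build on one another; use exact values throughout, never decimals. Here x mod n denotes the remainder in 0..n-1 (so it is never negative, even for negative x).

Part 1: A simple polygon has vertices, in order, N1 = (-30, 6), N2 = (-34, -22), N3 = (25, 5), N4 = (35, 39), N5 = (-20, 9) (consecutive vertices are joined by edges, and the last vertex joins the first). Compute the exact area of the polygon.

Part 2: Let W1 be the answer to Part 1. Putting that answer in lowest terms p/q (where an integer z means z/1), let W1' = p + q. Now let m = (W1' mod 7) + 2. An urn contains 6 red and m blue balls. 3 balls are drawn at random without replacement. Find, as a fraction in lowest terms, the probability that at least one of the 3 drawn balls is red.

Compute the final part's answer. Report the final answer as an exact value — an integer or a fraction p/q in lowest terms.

83/84

Part 1: cross terms: (-30*-22 - -34*6)=864, (-34*5 - 25*-22)=380, (25*39 - 35*5)=800, (35*9 - -20*39)=1095, (-20*6 - -30*9)=150; twice the area = |3289| = 3289; area = 3289/2; answer 3289/2
Part 2: W1 = 3289/2; threaded value p + q = 3291; m = 3; total draws C(9,3) = 84; complement C(3,3) = 1; favorable 84 - 1 = 83; P = 83/84; answer 83/84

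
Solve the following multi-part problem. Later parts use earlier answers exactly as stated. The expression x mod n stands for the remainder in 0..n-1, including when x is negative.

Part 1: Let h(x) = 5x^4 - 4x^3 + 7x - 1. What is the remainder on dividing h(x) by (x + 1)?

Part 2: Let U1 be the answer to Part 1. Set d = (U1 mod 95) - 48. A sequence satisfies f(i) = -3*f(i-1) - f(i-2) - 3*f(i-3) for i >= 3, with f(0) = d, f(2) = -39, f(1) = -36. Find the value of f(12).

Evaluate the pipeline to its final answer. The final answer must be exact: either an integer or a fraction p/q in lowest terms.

Part 1: remainder = value at the root: 5*(-1)^4 - 4*(-1)^3 + 7*(-1)^1 - 1 = (5) + (4) + (-7) + (-1) = 1; answer 1
Part 2: U1 = 1; d = -47; f(3) = -3*(-39) - 1*(-36) - 3*(-47) = 294; iterating: f(3)=294, f(4)=-735, f(5)=2028, f(6)=-6231, f(7)=18870, f(8)=-56463, f(9)=169212, f(10)=-507783, f(11)=1523526, f(12)=-4570431; answer -4570431

-4570431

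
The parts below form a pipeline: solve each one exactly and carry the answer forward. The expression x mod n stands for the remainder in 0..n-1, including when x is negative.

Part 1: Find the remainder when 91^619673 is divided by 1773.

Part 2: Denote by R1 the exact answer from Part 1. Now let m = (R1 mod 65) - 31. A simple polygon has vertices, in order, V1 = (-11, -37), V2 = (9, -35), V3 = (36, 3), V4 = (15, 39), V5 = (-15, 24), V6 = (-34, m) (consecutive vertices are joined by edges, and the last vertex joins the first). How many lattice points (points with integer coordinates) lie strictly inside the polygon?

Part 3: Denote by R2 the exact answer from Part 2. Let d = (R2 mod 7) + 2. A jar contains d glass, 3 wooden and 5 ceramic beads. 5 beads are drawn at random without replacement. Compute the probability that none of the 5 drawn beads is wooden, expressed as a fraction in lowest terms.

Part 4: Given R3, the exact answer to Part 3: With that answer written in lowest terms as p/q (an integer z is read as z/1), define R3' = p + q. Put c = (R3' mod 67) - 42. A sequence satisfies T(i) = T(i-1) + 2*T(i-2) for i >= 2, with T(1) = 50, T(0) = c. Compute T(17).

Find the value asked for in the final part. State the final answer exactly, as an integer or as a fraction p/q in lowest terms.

Part 1: squarings mod 1773: 91^1=91, 91^2=1189, 91^4=640, 91^8=37, 91^16=1369, 91^32=100, 91^64=1135, 91^128=1027, 91^256=1567, 91^512=1657, 91^1024=1045, 91^2048=1630, 91^4096=946, 91^8192=1324, 91^16384=1252, 91^32768=172, 91^65536=1216, 91^131072=1747, 91^262144=676, 91^524288=1315; 91^619673 = 91^1 * 91^8 * 91^16 * 91^128 * 91^1024 * 91^4096 * 91^8192 * 91^16384 * 91^65536 * 91^524288 = 460 (mod 1773); answer 460
Part 2: R1 = 460; m = -26; cross terms: (-11*-35 - 9*-37)=718, (9*3 - 36*-35)=1287, (36*39 - 15*3)=1359, (15*24 - -15*39)=945, (-15*-26 - -34*24)=1206, (-34*-37 - -11*-26)=972; twice the area = |6487| = 6487; area = 6487/2; boundary points = 2 + 1 + 3 + 15 + 1 + 1 = 23; strictly interior points = area - boundary/2 + 1 = 3233; answer 3233
Part 3: R2 = 3233; d = 8; total draws C(16,5) = 4368; favorable C(13,5) = 1287; P = 33/112; answer 33/112
Part 4: R3 = 33/112; threaded value p + q = 145; c = -31; T(2) = 1*(50) + 2*(-31) = -12; iterating: T(2)=-12, T(3)=88, T(4)=64, T(5)=240, T(6)=368, T(7)=848, T(8)=1584, T(9)=3280, T(10)=6448, T(11)=13008, T(12)=25904, T(13)=51920, T(14)=103728, T(15)=207568, T(16)=415024, T(17)=830160; answer 830160

830160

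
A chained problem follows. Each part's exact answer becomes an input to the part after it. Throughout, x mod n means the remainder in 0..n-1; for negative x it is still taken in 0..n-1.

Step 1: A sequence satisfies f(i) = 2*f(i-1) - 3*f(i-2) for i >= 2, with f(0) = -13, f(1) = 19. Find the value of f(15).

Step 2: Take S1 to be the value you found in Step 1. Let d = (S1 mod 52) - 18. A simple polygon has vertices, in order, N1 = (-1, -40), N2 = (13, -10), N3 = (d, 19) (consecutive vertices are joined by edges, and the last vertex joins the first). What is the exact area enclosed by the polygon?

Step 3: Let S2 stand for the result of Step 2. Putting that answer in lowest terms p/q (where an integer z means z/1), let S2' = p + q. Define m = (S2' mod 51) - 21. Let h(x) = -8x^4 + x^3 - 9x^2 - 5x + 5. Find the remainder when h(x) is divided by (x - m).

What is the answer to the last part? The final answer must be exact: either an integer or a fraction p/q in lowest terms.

-165511

Step 1: f(2) = 2*(19) - 3*(-13) = 77; iterating: f(2)=77, f(3)=97, f(4)=-37, f(5)=-365, f(6)=-619, f(7)=-143, f(8)=1571, f(9)=3571, f(10)=2429, f(11)=-5855, f(12)=-18997, f(13)=-20429, f(14)=16133, f(15)=93553; answer 93553
Step 2: S1 = 93553; d = -13; cross terms: (-1*-10 - 13*-40)=530, (13*19 - -13*-10)=117, (-13*-40 - -1*19)=539; twice the area = |1186| = 1186; area = 593; answer 593
Step 3: S2 = 593; threaded value p + q = 594; m = 12; remainder = value at the root: -8*(12)^4 + 1*(12)^3 - 9*(12)^2 - 5*(12)^1 + 5 = (-165888) + (1728) + (-1296) + (-60) + (5) = -165511; answer -165511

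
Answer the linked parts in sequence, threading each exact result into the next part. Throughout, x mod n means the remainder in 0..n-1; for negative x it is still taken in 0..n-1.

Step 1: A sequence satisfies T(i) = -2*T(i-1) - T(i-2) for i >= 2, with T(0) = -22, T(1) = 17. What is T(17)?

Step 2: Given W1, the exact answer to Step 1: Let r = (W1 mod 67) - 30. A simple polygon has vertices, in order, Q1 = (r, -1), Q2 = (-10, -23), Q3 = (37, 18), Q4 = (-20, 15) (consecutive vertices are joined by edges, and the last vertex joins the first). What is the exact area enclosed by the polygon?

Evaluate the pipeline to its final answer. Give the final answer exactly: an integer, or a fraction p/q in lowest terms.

Step 1: T(2) = -2*(17) - 1*(-22) = -12; iterating: T(2)=-12, T(3)=7, T(4)=-2, T(5)=-3, T(6)=8, T(7)=-13, T(8)=18, T(9)=-23, T(10)=28, T(11)=-33, T(12)=38, T(13)=-43, T(14)=48, T(15)=-53, T(16)=58, T(17)=-63; answer -63
Step 2: W1 = -63; r = -26; cross terms: (-26*-23 - -10*-1)=588, (-10*18 - 37*-23)=671, (37*15 - -20*18)=915, (-20*-1 - -26*15)=410; twice the area = |2584| = 2584; area = 1292; answer 1292

1292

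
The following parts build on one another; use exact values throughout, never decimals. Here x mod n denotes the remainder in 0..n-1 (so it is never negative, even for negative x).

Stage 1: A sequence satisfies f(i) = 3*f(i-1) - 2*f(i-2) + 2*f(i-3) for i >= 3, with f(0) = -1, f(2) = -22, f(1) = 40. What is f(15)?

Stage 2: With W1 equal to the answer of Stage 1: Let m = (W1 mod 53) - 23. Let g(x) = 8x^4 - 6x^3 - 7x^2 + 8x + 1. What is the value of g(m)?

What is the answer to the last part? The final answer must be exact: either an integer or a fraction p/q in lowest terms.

5536

Stage 1: f(3) = 3*(-22) - 2*(40) + 2*(-1) = -148; iterating: f(3)=-148, f(4)=-320, f(5)=-708, f(6)=-1780, f(7)=-4564, f(8)=-11548, f(9)=-29076, f(10)=-73260, f(11)=-184724, f(12)=-465804, f(13)=-1174484, f(14)=-2961292, f(15)=-7466516; answer -7466516
Stage 2: W1 = -7466516; m = -5; 8*(-5)^4 - 6*(-5)^3 - 7*(-5)^2 + 8*(-5)^1 + 1 = (5000) + (750) + (-175) + (-40) + (1) = 5536; answer 5536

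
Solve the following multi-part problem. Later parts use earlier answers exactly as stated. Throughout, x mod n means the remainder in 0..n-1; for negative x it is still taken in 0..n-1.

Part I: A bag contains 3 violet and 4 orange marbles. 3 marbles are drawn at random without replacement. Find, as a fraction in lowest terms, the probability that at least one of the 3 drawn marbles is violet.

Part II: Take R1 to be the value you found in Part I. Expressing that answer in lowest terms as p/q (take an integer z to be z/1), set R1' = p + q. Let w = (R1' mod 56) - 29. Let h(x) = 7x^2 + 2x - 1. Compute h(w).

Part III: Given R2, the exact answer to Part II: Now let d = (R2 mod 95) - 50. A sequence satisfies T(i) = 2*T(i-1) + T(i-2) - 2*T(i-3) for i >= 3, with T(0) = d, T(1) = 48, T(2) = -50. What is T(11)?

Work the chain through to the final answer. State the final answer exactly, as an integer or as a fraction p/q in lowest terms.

-12228

Part I: total draws C(7,3) = 35; complement C(4,3) = 4; favorable 35 - 4 = 31; P = 31/35; answer 31/35
Part II: R1 = 31/35; threaded value p + q = 66; w = -19; 7*(-19)^2 + 2*(-19)^1 - 1 = (2527) + (-38) + (-1) = 2488; answer 2488
Part III: R2 = 2488; d = -32; T(3) = 2*(-50) + 1*(48) - 2*(-32) = 12; iterating: T(3)=12, T(4)=-122, T(5)=-132, T(6)=-410, T(7)=-708, T(8)=-1562, T(9)=-3012, T(10)=-6170, T(11)=-12228; answer -12228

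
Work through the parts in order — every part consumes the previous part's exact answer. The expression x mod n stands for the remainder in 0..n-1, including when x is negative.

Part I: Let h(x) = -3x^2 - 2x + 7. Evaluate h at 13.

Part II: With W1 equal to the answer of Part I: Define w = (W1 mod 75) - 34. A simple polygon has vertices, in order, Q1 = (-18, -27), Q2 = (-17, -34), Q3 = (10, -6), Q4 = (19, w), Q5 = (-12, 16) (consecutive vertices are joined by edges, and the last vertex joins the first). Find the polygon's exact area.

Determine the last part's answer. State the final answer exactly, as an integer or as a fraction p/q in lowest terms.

2505/2

Part I: -3*(13)^2 - 2*(13)^1 + 7 = (-507) + (-26) + (7) = -526; answer -526
Part II: W1 = -526; w = 40; cross terms: (-18*-34 - -17*-27)=153, (-17*-6 - 10*-34)=442, (10*40 - 19*-6)=514, (19*16 - -12*40)=784, (-12*-27 - -18*16)=612; twice the area = |2505| = 2505; area = 2505/2; answer 2505/2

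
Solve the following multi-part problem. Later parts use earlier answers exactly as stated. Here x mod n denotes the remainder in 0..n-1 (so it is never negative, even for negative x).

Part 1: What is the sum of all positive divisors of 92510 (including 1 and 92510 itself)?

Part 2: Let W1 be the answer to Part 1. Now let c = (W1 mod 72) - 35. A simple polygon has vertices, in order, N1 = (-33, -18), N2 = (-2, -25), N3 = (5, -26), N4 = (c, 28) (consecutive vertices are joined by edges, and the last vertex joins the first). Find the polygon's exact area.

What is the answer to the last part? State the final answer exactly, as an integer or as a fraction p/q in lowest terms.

Part 1: 92510 = 2 * 5 * 11 * 29^2; sigma = (1 + 2) * (1 + 5) * (1 + 11) * (1 + 29 + 841) = 3 * 6 * 12 * 871 = 188136; answer 188136
Part 2: W1 = 188136; c = -35; cross terms: (-33*-25 - -2*-18)=789, (-2*-26 - 5*-25)=177, (5*28 - -35*-26)=-770, (-35*-18 - -33*28)=1554; twice the area = |1750| = 1750; area = 875; answer 875

875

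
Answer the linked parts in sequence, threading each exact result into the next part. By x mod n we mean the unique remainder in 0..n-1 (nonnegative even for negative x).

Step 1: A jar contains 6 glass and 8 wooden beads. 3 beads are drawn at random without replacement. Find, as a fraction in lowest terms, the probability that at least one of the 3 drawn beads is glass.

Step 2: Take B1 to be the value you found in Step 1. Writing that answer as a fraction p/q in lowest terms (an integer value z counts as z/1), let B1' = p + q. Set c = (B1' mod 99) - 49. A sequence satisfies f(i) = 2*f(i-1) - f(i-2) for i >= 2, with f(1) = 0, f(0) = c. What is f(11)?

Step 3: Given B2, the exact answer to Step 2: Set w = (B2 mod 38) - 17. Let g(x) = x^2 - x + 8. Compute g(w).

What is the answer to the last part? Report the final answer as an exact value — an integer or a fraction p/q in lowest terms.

Step 1: total draws C(14,3) = 364; complement C(8,3) = 56; favorable 364 - 56 = 308; P = 11/13; answer 11/13
Step 2: B1 = 11/13; threaded value p + q = 24; c = -25; f(2) = 2*(0) - 1*(-25) = 25; iterating: f(2)=25, f(3)=50, f(4)=75, f(5)=100, f(6)=125, f(7)=150, f(8)=175, f(9)=200, f(10)=225, f(11)=250; answer 250
Step 3: B2 = 250; w = 5; 1*(5)^2 - 1*(5)^1 + 8 = (25) + (-5) + (8) = 28; answer 28

28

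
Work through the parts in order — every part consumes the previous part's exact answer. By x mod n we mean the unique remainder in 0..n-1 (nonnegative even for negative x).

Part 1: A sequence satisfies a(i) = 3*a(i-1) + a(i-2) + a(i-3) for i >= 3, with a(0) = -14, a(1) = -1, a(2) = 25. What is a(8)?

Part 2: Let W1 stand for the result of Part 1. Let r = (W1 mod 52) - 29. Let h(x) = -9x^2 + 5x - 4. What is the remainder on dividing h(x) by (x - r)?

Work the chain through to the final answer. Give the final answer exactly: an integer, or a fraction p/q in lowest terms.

-2104

Part 1: a(3) = 3*(25) + 1*(-1) + 1*(-14) = 60; iterating: a(3)=60, a(4)=204, a(5)=697, a(6)=2355, a(7)=7966, a(8)=26950; answer 26950
Part 2: W1 = 26950; r = -15; remainder = value at the root: -9*(-15)^2 + 5*(-15)^1 - 4 = (-2025) + (-75) + (-4) = -2104; answer -2104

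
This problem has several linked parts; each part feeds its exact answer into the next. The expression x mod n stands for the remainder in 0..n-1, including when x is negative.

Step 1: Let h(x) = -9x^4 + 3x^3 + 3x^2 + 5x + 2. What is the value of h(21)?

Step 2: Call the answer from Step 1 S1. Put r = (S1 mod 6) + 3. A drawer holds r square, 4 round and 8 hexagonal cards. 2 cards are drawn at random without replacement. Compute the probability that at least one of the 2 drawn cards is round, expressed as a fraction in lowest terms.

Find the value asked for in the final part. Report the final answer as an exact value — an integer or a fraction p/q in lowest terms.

29/68

Step 1: -9*(21)^4 + 3*(21)^3 + 3*(21)^2 + 5*(21)^1 + 2 = (-1750329) + (27783) + (1323) + (105) + (2) = -1721116; answer -1721116
Step 2: S1 = -1721116; r = 5; total draws C(17,2) = 136; complement C(13,2) = 78; favorable 136 - 78 = 58; P = 29/68; answer 29/68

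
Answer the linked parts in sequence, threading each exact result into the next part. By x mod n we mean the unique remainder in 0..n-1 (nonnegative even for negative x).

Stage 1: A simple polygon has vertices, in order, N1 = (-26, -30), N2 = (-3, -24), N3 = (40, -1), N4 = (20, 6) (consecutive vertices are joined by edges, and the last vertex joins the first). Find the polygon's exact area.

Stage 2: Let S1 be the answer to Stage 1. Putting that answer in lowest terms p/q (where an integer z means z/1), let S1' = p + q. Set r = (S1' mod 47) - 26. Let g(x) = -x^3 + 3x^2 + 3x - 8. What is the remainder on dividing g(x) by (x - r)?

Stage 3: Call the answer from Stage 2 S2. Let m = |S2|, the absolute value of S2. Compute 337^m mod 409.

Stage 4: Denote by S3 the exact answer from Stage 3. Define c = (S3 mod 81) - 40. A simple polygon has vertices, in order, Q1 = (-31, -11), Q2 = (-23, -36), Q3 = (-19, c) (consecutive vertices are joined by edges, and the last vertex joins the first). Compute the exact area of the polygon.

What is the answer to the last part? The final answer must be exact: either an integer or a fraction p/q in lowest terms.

Stage 1: cross terms: (-26*-24 - -3*-30)=534, (-3*-1 - 40*-24)=963, (40*6 - 20*-1)=260, (20*-30 - -26*6)=-444; twice the area = |1313| = 1313; area = 1313/2; answer 1313/2
Stage 2: S1 = 1313/2; threaded value p + q = 1315; r = 20; remainder = value at the root: -1*(20)^3 + 3*(20)^2 + 3*(20)^1 - 8 = (-8000) + (1200) + (60) + (-8) = -6748; answer -6748
Stage 3: S2 = -6748; m = 6748; squarings mod 409: 337^1=337, 337^2=276, 337^4=102, 337^8=179, 337^16=139, 337^32=98, 337^64=197, 337^128=363, 337^256=71, 337^512=133, 337^1024=102, 337^2048=179, 337^4096=139; 337^6748 = 337^4 * 337^8 * 337^16 * 337^64 * 337^512 * 337^2048 * 337^4096 = 139 (mod 409); answer 139
Stage 4: S3 = 139; c = 18; cross terms: (-31*-36 - -23*-11)=863, (-23*18 - -19*-36)=-1098, (-19*-11 - -31*18)=767; twice the area = |532| = 532; area = 266; answer 266

266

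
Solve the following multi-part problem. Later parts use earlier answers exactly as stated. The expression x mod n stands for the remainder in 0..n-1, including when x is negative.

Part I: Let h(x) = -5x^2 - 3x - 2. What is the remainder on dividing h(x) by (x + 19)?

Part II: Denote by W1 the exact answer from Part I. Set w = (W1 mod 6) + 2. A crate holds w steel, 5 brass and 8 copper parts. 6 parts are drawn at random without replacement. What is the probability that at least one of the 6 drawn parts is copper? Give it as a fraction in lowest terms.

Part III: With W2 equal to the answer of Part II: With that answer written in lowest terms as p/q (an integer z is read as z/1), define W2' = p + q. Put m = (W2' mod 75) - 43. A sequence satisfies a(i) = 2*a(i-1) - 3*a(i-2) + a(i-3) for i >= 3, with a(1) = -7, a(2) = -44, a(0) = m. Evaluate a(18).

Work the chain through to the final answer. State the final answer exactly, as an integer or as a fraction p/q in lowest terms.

35621

Part I: remainder = value at the root: -5*(-19)^2 - 3*(-19)^1 - 2 = (-1805) + (57) + (-2) = -1750; answer -1750
Part II: W1 = -1750; w = 4; total draws C(17,6) = 12376; complement C(9,6) = 84; favorable 12376 - 84 = 12292; P = 439/442; answer 439/442
Part III: W2 = 439/442; threaded value p + q = 881; m = 13; a(3) = 2*(-44) - 3*(-7) + 1*(13) = -54; iterating: a(3)=-54, a(4)=17, a(5)=152, a(6)=199, a(7)=-41, a(8)=-527, a(9)=-732, a(10)=76, a(11)=1821, a(12)=2682, a(13)=-23, a(14)=-6271, a(15)=-9791, a(16)=-792, a(17)=21518, a(18)=35621; answer 35621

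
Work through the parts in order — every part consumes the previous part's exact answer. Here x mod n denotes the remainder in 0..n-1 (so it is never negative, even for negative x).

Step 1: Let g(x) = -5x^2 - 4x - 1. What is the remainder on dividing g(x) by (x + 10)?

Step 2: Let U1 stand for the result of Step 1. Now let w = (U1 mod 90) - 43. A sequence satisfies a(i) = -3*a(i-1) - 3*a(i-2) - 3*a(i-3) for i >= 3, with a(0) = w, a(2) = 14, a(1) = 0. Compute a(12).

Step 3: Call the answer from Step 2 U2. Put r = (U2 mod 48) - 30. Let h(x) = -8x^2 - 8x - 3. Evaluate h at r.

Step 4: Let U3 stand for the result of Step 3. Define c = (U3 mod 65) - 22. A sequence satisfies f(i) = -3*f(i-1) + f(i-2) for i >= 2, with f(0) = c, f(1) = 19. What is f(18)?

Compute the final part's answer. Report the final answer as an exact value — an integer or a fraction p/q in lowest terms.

Step 1: remainder = value at the root: -5*(-10)^2 - 4*(-10)^1 - 1 = (-500) + (40) + (-1) = -461; answer -461
Step 2: U1 = -461; w = 36; a(3) = -3*(14) - 3*(0) - 3*(36) = -150; iterating: a(3)=-150, a(4)=408, a(5)=-816, a(6)=1674, a(7)=-3798, a(8)=8820, a(9)=-20088, a(10)=45198, a(11)=-101790, a(12)=230040; answer 230040
Step 3: U2 = 230040; r = -6; -8*(-6)^2 - 8*(-6)^1 - 3 = (-288) + (48) + (-3) = -243; answer -243
Step 4: U3 = -243; c = -5; f(2) = -3*(19) + 1*(-5) = -62; iterating: f(2)=-62, f(3)=205, f(4)=-677, f(5)=2236, f(6)=-7385, f(7)=24391, f(8)=-80558, f(9)=266065, f(10)=-878753, f(11)=2902324, f(12)=-9585725, f(13)=31659499, f(14)=-104564222, f(15)=345352165, f(16)=-1140620717, f(17)=3767214316, f(18)=-12442263665; answer -12442263665

-12442263665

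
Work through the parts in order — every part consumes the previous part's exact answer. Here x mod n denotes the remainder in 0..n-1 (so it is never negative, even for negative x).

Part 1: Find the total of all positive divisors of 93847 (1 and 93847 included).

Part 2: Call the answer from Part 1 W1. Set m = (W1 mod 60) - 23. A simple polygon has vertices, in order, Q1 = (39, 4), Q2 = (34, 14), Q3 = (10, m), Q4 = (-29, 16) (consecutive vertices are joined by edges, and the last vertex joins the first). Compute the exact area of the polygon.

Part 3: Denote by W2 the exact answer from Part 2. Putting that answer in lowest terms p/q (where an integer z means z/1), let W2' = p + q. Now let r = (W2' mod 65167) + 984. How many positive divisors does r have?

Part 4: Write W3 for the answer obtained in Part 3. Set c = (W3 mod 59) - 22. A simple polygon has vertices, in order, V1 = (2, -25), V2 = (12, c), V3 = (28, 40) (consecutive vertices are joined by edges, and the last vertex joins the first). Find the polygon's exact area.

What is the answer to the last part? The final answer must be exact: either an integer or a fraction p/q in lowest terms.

Part 1: 93847 = 13 * 7219; sigma = (1 + 13) * (1 + 7219) = 14 * 7220 = 101080; answer 101080
Part 2: W1 = 101080; m = 17; cross terms: (39*14 - 34*4)=410, (34*17 - 10*14)=438, (10*16 - -29*17)=653, (-29*4 - 39*16)=-740; twice the area = |761| = 761; area = 761/2; answer 761/2
Part 3: W2 = 761/2; threaded value p + q = 763; r = 1747; 1747 is prime, so its only divisors are 1 and 1747; count = 2; answer 2
Part 4: W3 = 2; c = -20; cross terms: (2*-20 - 12*-25)=260, (12*40 - 28*-20)=1040, (28*-25 - 2*40)=-780; twice the area = |520| = 520; area = 260; answer 260

260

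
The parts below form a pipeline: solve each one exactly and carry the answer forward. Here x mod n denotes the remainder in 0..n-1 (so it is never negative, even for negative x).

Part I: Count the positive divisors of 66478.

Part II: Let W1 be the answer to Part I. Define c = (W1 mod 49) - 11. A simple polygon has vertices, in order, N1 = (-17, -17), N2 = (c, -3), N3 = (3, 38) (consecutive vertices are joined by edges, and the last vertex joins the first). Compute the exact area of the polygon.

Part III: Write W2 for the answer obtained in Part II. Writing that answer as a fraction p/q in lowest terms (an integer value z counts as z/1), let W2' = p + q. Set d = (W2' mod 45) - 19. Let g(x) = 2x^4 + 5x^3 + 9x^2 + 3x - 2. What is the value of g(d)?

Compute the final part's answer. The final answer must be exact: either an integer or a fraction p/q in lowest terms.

112

Part I: 66478 = 2 * 43 * 773; number of divisors = (1+1) * (1+1) * (1+1) = 8; answer 8
Part II: W1 = 8; c = -3; cross terms: (-17*-3 - -3*-17)=0, (-3*38 - 3*-3)=-105, (3*-17 - -17*38)=595; twice the area = |490| = 490; area = 245; answer 245
Part III: W2 = 245; threaded value p + q = 246; d = 2; 2*(2)^4 + 5*(2)^3 + 9*(2)^2 + 3*(2)^1 - 2 = (32) + (40) + (36) + (6) + (-2) = 112; answer 112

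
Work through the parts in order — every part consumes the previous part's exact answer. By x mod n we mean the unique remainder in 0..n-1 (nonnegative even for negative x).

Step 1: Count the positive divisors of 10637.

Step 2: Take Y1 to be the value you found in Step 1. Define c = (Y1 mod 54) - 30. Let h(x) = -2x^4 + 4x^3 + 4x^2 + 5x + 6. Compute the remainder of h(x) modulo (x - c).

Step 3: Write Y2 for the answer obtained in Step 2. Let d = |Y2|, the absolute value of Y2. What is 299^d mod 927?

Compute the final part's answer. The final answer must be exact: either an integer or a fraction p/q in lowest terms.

Step 1: 10637 = 11 * 967; number of divisors = (1+1) * (1+1) = 4; answer 4
Step 2: Y1 = 4; c = -26; remainder = value at the root: -2*(-26)^4 + 4*(-26)^3 + 4*(-26)^2 + 5*(-26)^1 + 6 = (-913952) + (-70304) + (2704) + (-130) + (6) = -981676; answer -981676
Step 3: Y2 = -981676; d = 981676; squarings mod 927: 299^1=299, 299^2=409, 299^4=421, 299^8=184, 299^16=484, 299^32=652, 299^64=538, 299^128=220, 299^256=196, 299^512=409, 299^1024=421, 299^2048=184, 299^4096=484, 299^8192=652, 299^16384=538, 299^32768=220, 299^65536=196, 299^131072=409, 299^262144=421, 299^524288=184; 299^981676 = 299^4 * 299^8 * 299^32 * 299^128 * 299^512 * 299^2048 * 299^4096 * 299^8192 * 299^16384 * 299^32768 * 299^131072 * 299^262144 * 299^524288 = 61 (mod 927); answer 61

61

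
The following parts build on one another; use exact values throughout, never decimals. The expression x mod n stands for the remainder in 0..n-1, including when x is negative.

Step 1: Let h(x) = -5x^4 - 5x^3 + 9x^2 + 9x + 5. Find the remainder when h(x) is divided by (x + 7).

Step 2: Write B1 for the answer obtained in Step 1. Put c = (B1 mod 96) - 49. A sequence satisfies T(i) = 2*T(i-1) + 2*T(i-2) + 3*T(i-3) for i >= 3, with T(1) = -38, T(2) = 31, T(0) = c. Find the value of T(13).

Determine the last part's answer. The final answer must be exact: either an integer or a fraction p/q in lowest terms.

2575402

Step 1: remainder = value at the root: -5*(-7)^4 - 5*(-7)^3 + 9*(-7)^2 + 9*(-7)^1 + 5 = (-12005) + (1715) + (441) + (-63) + (5) = -9907; answer -9907
Step 2: B1 = -9907; c = 28; T(3) = 2*(31) + 2*(-38) + 3*(28) = 70; iterating: T(3)=70, T(4)=88, T(5)=409, T(6)=1204, T(7)=3490, T(8)=10615, T(9)=31822, T(10)=95344, T(11)=286177, T(12)=858508, T(13)=2575402; answer 2575402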